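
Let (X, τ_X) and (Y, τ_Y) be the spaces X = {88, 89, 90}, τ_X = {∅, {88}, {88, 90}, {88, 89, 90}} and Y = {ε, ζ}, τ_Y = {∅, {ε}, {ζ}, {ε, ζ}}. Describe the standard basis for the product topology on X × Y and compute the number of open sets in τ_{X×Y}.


Basis B = {∅ × ∅, {88} × {ε}, {88} × {ζ}, {88} × {ε, ζ}, {88, 90} × {ε}, {88, 90} × {ζ}, {88, 89, 90} × {ε}, {88, 89, 90} × {ζ}, {88, 90} × {ε, ζ}, {88, 89, 90} × {ε, ζ}}; |τ_{X×Y}| = 16.

Enumerate products U × V with U ∈ τ_X, V ∈ τ_Y (deduplicated):
  ∅ × ∅ = {} (∅)
  {88} × {ε} = {(88,ε)}
  {88} × {ζ} = {(88,ζ)}
  {88} × {ε, ζ} = {(88,ε), (88,ζ)}
  {88, 90} × {ε} = {(88,ε), (90,ε)}
  {88, 90} × {ζ} = {(88,ζ), (90,ζ)}
  {88, 89, 90} × {ε} = {(88,ε), (89,ε), (90,ε)}
  {88, 89, 90} × {ζ} = {(88,ζ), (89,ζ), (90,ζ)}
  {88, 90} × {ε, ζ} = {(88,ε), (88,ζ), (90,ε), (90,ζ)}
  {88, 89, 90} × {ε, ζ} = {(88,ε), (88,ζ), (89,ε), (89,ζ), (90,ε), (90,ζ)}
These 10 distinct sets form the basis B.
Close under arbitrary unions to get τ_{X×Y}; counting gives |τ_{X×Y}| = 16.


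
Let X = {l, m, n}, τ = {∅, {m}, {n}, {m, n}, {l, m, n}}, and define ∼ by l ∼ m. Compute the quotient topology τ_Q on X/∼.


X/∼ = {[l=m], [n]}; |τ_Q| = 3.

Equivalence classes: [l=m], [n].
Quotient map π: X → X/∼ sends l ↦ [l=m], m ↦ [l=m], n ↦ [n].
For each subset V ⊆ X/∼, compute π^{-1}(V) ⊆ X and check whether π^{-1}(V) ∈ τ. V is open in τ_Q iff π^{-1}(V) ∈ τ.
  V = {}: π^{-1}(V) = ∅ ∈ τ ✓.
  V = {[l=m]}: π^{-1}(V) = {l, m} ∉ τ ✗.
  V = {[n]}: π^{-1}(V) = {n} ∈ τ ✓.
  V = {[l=m], [n]}: π^{-1}(V) = {l, m, n} ∈ τ ✓.
Open sets in the quotient: τ_Q = {{}, {[n]}, {[l=m], [n]}} (3 elements).


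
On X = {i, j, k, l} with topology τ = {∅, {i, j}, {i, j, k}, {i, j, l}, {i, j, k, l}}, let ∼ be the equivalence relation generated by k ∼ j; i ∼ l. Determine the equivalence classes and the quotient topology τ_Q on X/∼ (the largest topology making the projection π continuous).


X/∼ = {[i=l], [j=k]}; |τ_Q| = 2.

Equivalence classes: [i=l], [j=k].
Quotient map π: X → X/∼ sends i ↦ [i=l], j ↦ [j=k], k ↦ [j=k], l ↦ [i=l].
For each subset V ⊆ X/∼, compute π^{-1}(V) ⊆ X and check whether π^{-1}(V) ∈ τ. V is open in τ_Q iff π^{-1}(V) ∈ τ.
  V = {}: π^{-1}(V) = ∅ ∈ τ ✓.
  V = {[i=l]}: π^{-1}(V) = {i, l} ∉ τ ✗.
  V = {[j=k]}: π^{-1}(V) = {j, k} ∉ τ ✗.
  V = {[i=l], [j=k]}: π^{-1}(V) = {i, j, k, l} ∈ τ ✓.
Open sets in the quotient: τ_Q = {{}, {[i=l], [j=k]}} (2 elements).


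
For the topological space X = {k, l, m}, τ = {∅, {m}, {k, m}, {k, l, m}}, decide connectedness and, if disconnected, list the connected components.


(X, τ) is connected.

Find clopen sets (U ∈ τ with X ∖ U ∈ τ):
  U = ∅, X ∖ U = {k, l, m} — both open, so U is clopen.
  U = {k, l, m}, X ∖ U = ∅ — both open, so U is clopen.
Only trivial clopens (∅ and X) exist, so (X, τ) is connected.
Compute connected components by grouping points that agree on all clopens:
  component: {k, l, m}


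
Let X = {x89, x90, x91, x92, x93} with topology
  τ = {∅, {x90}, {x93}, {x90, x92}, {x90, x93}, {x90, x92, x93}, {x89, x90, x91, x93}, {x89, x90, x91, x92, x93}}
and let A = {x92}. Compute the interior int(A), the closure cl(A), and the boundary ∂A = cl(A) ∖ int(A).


int(A) = ∅, cl(A) = {x92}, ∂A = {x92}.

Closed sets in (X, τ) are complements of opens:
  closed(X, τ) = {∅, {x92}, {x89, x91}, {x89, x91, x92}, {x89, x91, x93}, {x89, x90, x91, x92}, {x89, x91, x92, x93}, {x89, x90, x91, x92, x93}}.
int(A) = ⋃ {U ∈ τ : U ⊆ A}. Opens contained in A: ∅.
Taking the union of these: int(A) = ∅.
cl(A) = ⋂ {C closed : A ⊆ C}. Closed sets containing A: {x92}, {x89, x91, x92}, {x89, x90, x91, x92}, {x89, x91, x92, x93}, {x89, x90, x91, x92, x93}.
Intersecting these: cl(A) = {x92}.
∂A = cl(A) ∖ int(A) = {x92} ∖ ∅ = {x92}.


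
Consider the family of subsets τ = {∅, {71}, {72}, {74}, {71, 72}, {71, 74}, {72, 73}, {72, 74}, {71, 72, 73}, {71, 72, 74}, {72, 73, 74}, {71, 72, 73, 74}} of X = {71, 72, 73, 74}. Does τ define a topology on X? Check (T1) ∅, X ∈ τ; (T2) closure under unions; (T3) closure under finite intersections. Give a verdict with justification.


τ IS a topology on X.

Axiom (T1): ∅ ∈ τ? Yes; X ∈ τ? Yes.
Axiom (T2/T3): check pairwise unions and intersections of members of τ.
All pairwise intersections and unions checked — each lies in τ. Therefore τ satisfies (T1), (T2), (T3): it IS a topology on X.


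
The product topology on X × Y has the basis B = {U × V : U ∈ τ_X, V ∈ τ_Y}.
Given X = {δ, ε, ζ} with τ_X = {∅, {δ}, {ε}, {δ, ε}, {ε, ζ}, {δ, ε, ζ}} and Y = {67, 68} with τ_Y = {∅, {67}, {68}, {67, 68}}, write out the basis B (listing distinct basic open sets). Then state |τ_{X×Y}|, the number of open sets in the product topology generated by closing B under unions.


Basis B = {∅ × ∅, {δ} × {67}, {δ} × {68}, {ε} × {67}, {ε} × {68}, {δ} × {67, 68}, {δ, ε} × {67}, {δ, ε} × {68}, {ε} × {67, 68}, {ε, ζ} × {67}, {ε, ζ} × {68}, {δ, ε, ζ} × {67}, {δ, ε, ζ} × {68}, {δ, ε} × {67, 68}, {ε, ζ} × {67, 68}, {δ, ε, ζ} × {67, 68}}; |τ_{X×Y}| = 36.

Enumerate products U × V with U ∈ τ_X, V ∈ τ_Y (deduplicated):
  ∅ × ∅ = {} (∅)
  {δ} × {67} = {(δ,67)}
  {δ} × {68} = {(δ,68)}
  {ε} × {67} = {(ε,67)}
  {ε} × {68} = {(ε,68)}
  {δ} × {67, 68} = {(δ,67), (δ,68)}
  {δ, ε} × {67} = {(δ,67), (ε,67)}
  {δ, ε} × {68} = {(δ,68), (ε,68)}
  {ε} × {67, 68} = {(ε,67), (ε,68)}
  {ε, ζ} × {67} = {(ε,67), (ζ,67)}
  {ε, ζ} × {68} = {(ε,68), (ζ,68)}
  {δ, ε, ζ} × {67} = {(δ,67), (ε,67), (ζ,67)}
  {δ, ε, ζ} × {68} = {(δ,68), (ε,68), (ζ,68)}
  {δ, ε} × {67, 68} = {(δ,67), (δ,68), (ε,67), (ε,68)}
  {ε, ζ} × {67, 68} = {(ε,67), (ε,68), (ζ,67), (ζ,68)}
  {δ, ε, ζ} × {67, 68} = {(δ,67), (δ,68), (ε,67), (ε,68), (ζ,67), (ζ,68)}
These 16 distinct sets form the basis B.
Close under arbitrary unions to get τ_{X×Y}; counting gives |τ_{X×Y}| = 36.


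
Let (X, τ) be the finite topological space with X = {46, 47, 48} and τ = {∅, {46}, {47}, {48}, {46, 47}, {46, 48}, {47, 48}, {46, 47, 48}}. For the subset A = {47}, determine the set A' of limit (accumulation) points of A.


A' = ∅

For each x ∈ X, list the open sets U ∈ τ with x ∈ U, then check whether U ∩ (A ∖ {x}) ≠ ∅ for every such U.
  x = 46: open {46} ∋ x has {46} ∩ (A ∖ {46}) = ∅, so x is NOT a limit point.
  x = 47: open {47} ∋ x has {47} ∩ (A ∖ {47}) = ∅, so x is NOT a limit point.
  x = 48: open {48} ∋ x has {48} ∩ (A ∖ {48}) = ∅, so x is NOT a limit point.
Collecting: A' = ∅.


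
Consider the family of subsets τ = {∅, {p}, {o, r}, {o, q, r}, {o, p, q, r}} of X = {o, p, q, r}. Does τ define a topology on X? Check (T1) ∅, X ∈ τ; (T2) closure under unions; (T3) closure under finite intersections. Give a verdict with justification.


τ is NOT a topology on X.

Axiom (T1): ∅ ∈ τ? Yes; X ∈ τ? Yes.
Axiom (T2/T3): check pairwise unions and intersections of members of τ.
Counterexample for (T2): {p} ∪ {o, r} = {o, p, r} ∉ τ. Therefore τ is NOT a topology.


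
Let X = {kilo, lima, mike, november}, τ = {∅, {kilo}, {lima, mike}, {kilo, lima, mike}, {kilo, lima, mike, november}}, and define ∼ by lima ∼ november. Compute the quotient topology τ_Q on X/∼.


X/∼ = {[kilo], [lima=november], [mike]}; |τ_Q| = 3.

Equivalence classes: [kilo], [lima=november], [mike].
Quotient map π: X → X/∼ sends kilo ↦ [kilo], lima ↦ [lima=november], mike ↦ [mike], november ↦ [lima=november].
For each subset V ⊆ X/∼, compute π^{-1}(V) ⊆ X and check whether π^{-1}(V) ∈ τ. V is open in τ_Q iff π^{-1}(V) ∈ τ.
  V = {}: π^{-1}(V) = ∅ ∈ τ ✓.
  V = {[kilo]}: π^{-1}(V) = {kilo} ∈ τ ✓.
  V = {[lima=november]}: π^{-1}(V) = {lima, november} ∉ τ ✗.
  V = {[kilo], [lima=november]}: π^{-1}(V) = {kilo, lima, november} ∉ τ ✗.
  V = {[mike]}: π^{-1}(V) = {mike} ∉ τ ✗.
  V = {[kilo], [mike]}: π^{-1}(V) = {kilo, mike} ∉ τ ✗.
  V = {[lima=november], [mike]}: π^{-1}(V) = {lima, mike, november} ∉ τ ✗.
  V = {[kilo], [lima=november], [mike]}: π^{-1}(V) = {kilo, lima, mike, november} ∈ τ ✓.
Open sets in the quotient: τ_Q = {{}, {[kilo]}, {[kilo], [lima=november], [mike]}} (3 elements).


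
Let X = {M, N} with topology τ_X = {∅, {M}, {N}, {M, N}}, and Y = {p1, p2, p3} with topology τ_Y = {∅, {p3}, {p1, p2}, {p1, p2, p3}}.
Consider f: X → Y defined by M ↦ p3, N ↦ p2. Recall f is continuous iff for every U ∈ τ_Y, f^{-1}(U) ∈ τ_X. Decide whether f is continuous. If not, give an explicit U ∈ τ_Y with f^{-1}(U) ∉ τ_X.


f IS continuous.

Compute f^{-1}(U) for each U ∈ τ_Y:
  U = ∅: f^{-1}(U) = ∅ ∈ τ_X ✓.
  U = {p3}: f^{-1}(U) = {M} ∈ τ_X ✓.
  U = {p1, p2}: f^{-1}(U) = {N} ∈ τ_X ✓.
  U = {p1, p2, p3}: f^{-1}(U) = {M, N} ∈ τ_X ✓.
Every preimage lies in τ_X, so f IS continuous.


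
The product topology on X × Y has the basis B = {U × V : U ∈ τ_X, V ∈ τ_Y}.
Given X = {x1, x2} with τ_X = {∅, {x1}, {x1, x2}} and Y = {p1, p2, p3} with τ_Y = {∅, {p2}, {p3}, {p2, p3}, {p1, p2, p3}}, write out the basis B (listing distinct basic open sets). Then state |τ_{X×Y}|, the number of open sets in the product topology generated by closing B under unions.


Basis B = {∅ × ∅, {x1} × {p2}, {x1} × {p3}, {x1} × {p2, p3}, {x1, x2} × {p2}, {x1, x2} × {p3}, {x1} × {p1, p2, p3}, {x1, x2} × {p2, p3}, {x1, x2} × {p1, p2, p3}}; |τ_{X×Y}| = 14.

Enumerate products U × V with U ∈ τ_X, V ∈ τ_Y (deduplicated):
  ∅ × ∅ = {} (∅)
  {x1} × {p2} = {(x1,p2)}
  {x1} × {p3} = {(x1,p3)}
  {x1} × {p2, p3} = {(x1,p2), (x1,p3)}
  {x1, x2} × {p2} = {(x1,p2), (x2,p2)}
  {x1, x2} × {p3} = {(x1,p3), (x2,p3)}
  {x1} × {p1, p2, p3} = {(x1,p1), (x1,p2), (x1,p3)}
  {x1, x2} × {p2, p3} = {(x1,p2), (x1,p3), (x2,p2), (x2,p3)}
  {x1, x2} × {p1, p2, p3} = {(x1,p1), (x1,p2), (x1,p3), (x2,p1), (x2,p2), (x2,p3)}
These 9 distinct sets form the basis B.
Close under arbitrary unions to get τ_{X×Y}; counting gives |τ_{X×Y}| = 14.


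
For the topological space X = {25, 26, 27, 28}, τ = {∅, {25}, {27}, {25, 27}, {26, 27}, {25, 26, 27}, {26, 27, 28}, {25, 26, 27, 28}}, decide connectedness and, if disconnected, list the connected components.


(X, τ) is disconnected; components = [{25}, {26, 27, 28}].

Find clopen sets (U ∈ τ with X ∖ U ∈ τ):
  U = ∅, X ∖ U = {25, 26, 27, 28} — both open, so U is clopen.
  U = {25}, X ∖ U = {26, 27, 28} — both open, so U is clopen.
  U = {26, 27, 28}, X ∖ U = {25} — both open, so U is clopen.
  U = {25, 26, 27, 28}, X ∖ U = ∅ — both open, so U is clopen.
Nontrivial clopen(s) exist: e.g. {25}. So (X, τ) is disconnected.
Compute connected components by grouping points that agree on all clopens:
  component: {25}
  component: {26, 27, 28}


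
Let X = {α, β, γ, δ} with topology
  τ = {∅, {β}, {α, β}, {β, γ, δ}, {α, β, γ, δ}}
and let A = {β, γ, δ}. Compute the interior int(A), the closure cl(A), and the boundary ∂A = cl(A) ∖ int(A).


int(A) = {β, γ, δ}, cl(A) = {α, β, γ, δ}, ∂A = {α}.

Closed sets in (X, τ) are complements of opens:
  closed(X, τ) = {∅, {α}, {γ, δ}, {α, γ, δ}, {α, β, γ, δ}}.
int(A) = ⋃ {U ∈ τ : U ⊆ A}. Opens contained in A: ∅, {β}, {β, γ, δ}.
Taking the union of these: int(A) = {β, γ, δ}.
cl(A) = ⋂ {C closed : A ⊆ C}. Closed sets containing A: {α, β, γ, δ}.
Intersecting these: cl(A) = {α, β, γ, δ}.
∂A = cl(A) ∖ int(A) = {α, β, γ, δ} ∖ {β, γ, δ} = {α}.


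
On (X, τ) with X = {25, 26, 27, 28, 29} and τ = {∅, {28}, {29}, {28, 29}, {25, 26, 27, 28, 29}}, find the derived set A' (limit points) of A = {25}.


A' = {26, 27}

For each x ∈ X, list the open sets U ∈ τ with x ∈ U, then check whether U ∩ (A ∖ {x}) ≠ ∅ for every such U.
  x = 25: open {25, 26, 27, 28, 29} ∋ x has {25, 26, 27, 28, 29} ∩ (A ∖ {25}) = ∅, so x is NOT a limit point.
  x = 26: opens ∋ x are {25, 26, 27, 28, 29}; each meets A ∖ {26}, so x IS a limit point.
  x = 27: opens ∋ x are {25, 26, 27, 28, 29}; each meets A ∖ {27}, so x IS a limit point.
  x = 28: open {28} ∋ x has {28} ∩ (A ∖ {28}) = ∅, so x is NOT a limit point.
  x = 29: open {29} ∋ x has {29} ∩ (A ∖ {29}) = ∅, so x is NOT a limit point.
Collecting: A' = {26, 27}.


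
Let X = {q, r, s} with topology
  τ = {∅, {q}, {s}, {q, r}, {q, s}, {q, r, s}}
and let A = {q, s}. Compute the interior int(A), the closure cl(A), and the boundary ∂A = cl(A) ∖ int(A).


int(A) = {q, s}, cl(A) = {q, r, s}, ∂A = {r}.

Closed sets in (X, τ) are complements of opens:
  closed(X, τ) = {∅, {r}, {s}, {q, r}, {r, s}, {q, r, s}}.
int(A) = ⋃ {U ∈ τ : U ⊆ A}. Opens contained in A: ∅, {q}, {s}, {q, s}.
Taking the union of these: int(A) = {q, s}.
cl(A) = ⋂ {C closed : A ⊆ C}. Closed sets containing A: {q, r, s}.
Intersecting these: cl(A) = {q, r, s}.
∂A = cl(A) ∖ int(A) = {q, r, s} ∖ {q, s} = {r}.


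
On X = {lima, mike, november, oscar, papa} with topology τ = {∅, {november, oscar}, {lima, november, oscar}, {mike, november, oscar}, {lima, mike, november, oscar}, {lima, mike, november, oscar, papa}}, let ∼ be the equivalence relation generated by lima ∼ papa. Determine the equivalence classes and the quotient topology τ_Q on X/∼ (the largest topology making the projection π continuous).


X/∼ = {[lima=papa], [mike], [november], [oscar]}; |τ_Q| = 4.

Equivalence classes: [lima=papa], [mike], [november], [oscar].
Quotient map π: X → X/∼ sends lima ↦ [lima=papa], mike ↦ [mike], november ↦ [november], oscar ↦ [oscar], papa ↦ [lima=papa].
For each subset V ⊆ X/∼, compute π^{-1}(V) ⊆ X and check whether π^{-1}(V) ∈ τ. V is open in τ_Q iff π^{-1}(V) ∈ τ.
  V = {}: π^{-1}(V) = ∅ ∈ τ ✓.
  V = {[lima=papa]}: π^{-1}(V) = {lima, papa} ∉ τ ✗.
  V = {[mike]}: π^{-1}(V) = {mike} ∉ τ ✗.
  V = {[lima=papa], [mike]}: π^{-1}(V) = {lima, mike, papa} ∉ τ ✗.
  V = {[november]}: π^{-1}(V) = {november} ∉ τ ✗.
  V = {[lima=papa], [november]}: π^{-1}(V) = {lima, november, papa} ∉ τ ✗.
  V = {[mike], [november]}: π^{-1}(V) = {mike, november} ∉ τ ✗.
  V = {[lima=papa], [mike], [november]}: π^{-1}(V) = {lima, mike, november, papa} ∉ τ ✗.
  V = {[oscar]}: π^{-1}(V) = {oscar} ∉ τ ✗.
  V = {[lima=papa], [oscar]}: π^{-1}(V) = {lima, oscar, papa} ∉ τ ✗.
  V = {[mike], [oscar]}: π^{-1}(V) = {mike, oscar} ∉ τ ✗.
  V = {[lima=papa], [mike], [oscar]}: π^{-1}(V) = {lima, mike, oscar, papa} ∉ τ ✗.
  V = {[november], [oscar]}: π^{-1}(V) = {november, oscar} ∈ τ ✓.
  V = {[lima=papa], [november], [oscar]}: π^{-1}(V) = {lima, november, oscar, papa} ∉ τ ✗.
  V = {[mike], [november], [oscar]}: π^{-1}(V) = {mike, november, oscar} ∈ τ ✓.
  V = {[lima=papa], [mike], [november], [oscar]}: π^{-1}(V) = {lima, mike, november, oscar, papa} ∈ τ ✓.
Open sets in the quotient: τ_Q = {{}, {[november], [oscar]}, {[mike], [november], [oscar]}, {[lima=papa], [mike], [november], [oscar]}} (4 elements).


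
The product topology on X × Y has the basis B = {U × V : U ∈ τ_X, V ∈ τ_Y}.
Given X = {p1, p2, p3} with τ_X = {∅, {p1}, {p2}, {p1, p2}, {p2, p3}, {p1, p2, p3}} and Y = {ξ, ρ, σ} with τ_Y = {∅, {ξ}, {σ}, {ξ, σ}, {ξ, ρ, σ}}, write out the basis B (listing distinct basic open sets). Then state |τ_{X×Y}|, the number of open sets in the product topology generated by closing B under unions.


Basis B = {∅ × ∅, {p1} × {ξ}, {p1} × {σ}, {p2} × {ξ}, {p2} × {σ}, {p1} × {ξ, σ}, {p1, p2} × {ξ}, {p1, p2} × {σ}, {p2} × {ξ, σ}, {p2, p3} × {ξ}, {p2, p3} × {σ}, {p1} × {ξ, ρ, σ}, {p1, p2, p3} × {ξ}, {p1, p2, p3} × {σ}, {p2} × {ξ, ρ, σ}, {p1, p2} × {ξ, σ}, {p2, p3} × {ξ, σ}, {p1, p2} × {ξ, ρ, σ}, {p1, p2, p3} × {ξ, σ}, {p2, p3} × {ξ, ρ, σ}, {p1, p2, p3} × {ξ, ρ, σ}}; |τ_{X×Y}| = 70.

Enumerate products U × V with U ∈ τ_X, V ∈ τ_Y (deduplicated):
  ∅ × ∅ = {} (∅)
  {p1} × {ξ} = {(p1,ξ)}
  {p1} × {σ} = {(p1,σ)}
  {p2} × {ξ} = {(p2,ξ)}
  {p2} × {σ} = {(p2,σ)}
  {p1} × {ξ, σ} = {(p1,ξ), (p1,σ)}
  {p1, p2} × {ξ} = {(p1,ξ), (p2,ξ)}
  {p1, p2} × {σ} = {(p1,σ), (p2,σ)}
  {p2} × {ξ, σ} = {(p2,ξ), (p2,σ)}
  {p2, p3} × {ξ} = {(p2,ξ), (p3,ξ)}
  {p2, p3} × {σ} = {(p2,σ), (p3,σ)}
  {p1} × {ξ, ρ, σ} = {(p1,ξ), (p1,ρ), (p1,σ)}
  {p1, p2, p3} × {ξ} = {(p1,ξ), (p2,ξ), (p3,ξ)}
  {p1, p2, p3} × {σ} = {(p1,σ), (p2,σ), (p3,σ)}
  {p2} × {ξ, ρ, σ} = {(p2,ξ), (p2,ρ), (p2,σ)}
  {p1, p2} × {ξ, σ} = {(p1,ξ), (p1,σ), (p2,ξ), (p2,σ)}
  {p2, p3} × {ξ, σ} = {(p2,ξ), (p2,σ), (p3,ξ), (p3,σ)}
  {p1, p2} × {ξ, ρ, σ} = {(p1,ξ), (p1,ρ), (p1,σ), (p2,ξ), (p2,ρ), (p2,σ)}
  {p1, p2, p3} × {ξ, σ} = {(p1,ξ), (p1,σ), (p2,ξ), (p2,σ), (p3,ξ), (p3,σ)}
  {p2, p3} × {ξ, ρ, σ} = {(p2,ξ), (p2,ρ), (p2,σ), (p3,ξ), (p3,ρ), (p3,σ)}
  {p1, p2, p3} × {ξ, ρ, σ} = {(p1,ξ), (p1,ρ), (p1,σ), (p2,ξ), (p2,ρ), (p2,σ), (p3,ξ), (p3,ρ), (p3,σ)}
These 21 distinct sets form the basis B.
Close under arbitrary unions to get τ_{X×Y}; counting gives |τ_{X×Y}| = 70.


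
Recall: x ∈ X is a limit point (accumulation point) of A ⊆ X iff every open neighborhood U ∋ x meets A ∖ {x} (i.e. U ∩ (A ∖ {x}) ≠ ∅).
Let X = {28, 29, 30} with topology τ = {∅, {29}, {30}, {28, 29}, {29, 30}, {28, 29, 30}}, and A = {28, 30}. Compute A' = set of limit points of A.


A' = ∅

For each x ∈ X, list the open sets U ∈ τ with x ∈ U, then check whether U ∩ (A ∖ {x}) ≠ ∅ for every such U.
  x = 28: open {28, 29} ∋ x has {28, 29} ∩ (A ∖ {28}) = ∅, so x is NOT a limit point.
  x = 29: open {29} ∋ x has {29} ∩ (A ∖ {29}) = ∅, so x is NOT a limit point.
  x = 30: open {30} ∋ x has {30} ∩ (A ∖ {30}) = ∅, so x is NOT a limit point.
Collecting: A' = ∅.


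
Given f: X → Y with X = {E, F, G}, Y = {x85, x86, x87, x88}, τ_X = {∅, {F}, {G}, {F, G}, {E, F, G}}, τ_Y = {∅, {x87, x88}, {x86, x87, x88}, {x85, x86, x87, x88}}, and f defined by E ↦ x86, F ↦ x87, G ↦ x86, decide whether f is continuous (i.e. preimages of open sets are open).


f IS continuous.

Compute f^{-1}(U) for each U ∈ τ_Y:
  U = ∅: f^{-1}(U) = ∅ ∈ τ_X ✓.
  U = {x87, x88}: f^{-1}(U) = {F} ∈ τ_X ✓.
  U = {x86, x87, x88}: f^{-1}(U) = {E, F, G} ∈ τ_X ✓.
  U = {x85, x86, x87, x88}: f^{-1}(U) = {E, F, G} ∈ τ_X ✓.
Every preimage lies in τ_X, so f IS continuous.


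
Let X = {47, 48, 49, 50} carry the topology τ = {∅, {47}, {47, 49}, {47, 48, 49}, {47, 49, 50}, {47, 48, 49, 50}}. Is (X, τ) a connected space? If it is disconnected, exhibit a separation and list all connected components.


(X, τ) is connected.

Find clopen sets (U ∈ τ with X ∖ U ∈ τ):
  U = ∅, X ∖ U = {47, 48, 49, 50} — both open, so U is clopen.
  U = {47, 48, 49, 50}, X ∖ U = ∅ — both open, so U is clopen.
Only trivial clopens (∅ and X) exist, so (X, τ) is connected.
Compute connected components by grouping points that agree on all clopens:
  component: {47, 48, 49, 50}


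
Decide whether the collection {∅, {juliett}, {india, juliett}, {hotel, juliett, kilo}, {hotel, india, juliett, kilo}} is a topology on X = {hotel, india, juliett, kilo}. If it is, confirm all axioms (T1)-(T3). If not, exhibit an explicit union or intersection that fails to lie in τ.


τ IS a topology on X.

Axiom (T1): ∅ ∈ τ? Yes; X ∈ τ? Yes.
Axiom (T2/T3): check pairwise unions and intersections of members of τ.
All pairwise intersections and unions checked — each lies in τ. Therefore τ satisfies (T1), (T2), (T3): it IS a topology on X.


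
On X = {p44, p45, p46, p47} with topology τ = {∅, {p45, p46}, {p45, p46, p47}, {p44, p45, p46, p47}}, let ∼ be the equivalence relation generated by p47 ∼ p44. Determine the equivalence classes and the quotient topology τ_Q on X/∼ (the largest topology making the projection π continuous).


X/∼ = {[p44=p47], [p45], [p46]}; |τ_Q| = 3.

Equivalence classes: [p44=p47], [p45], [p46].
Quotient map π: X → X/∼ sends p44 ↦ [p44=p47], p45 ↦ [p45], p46 ↦ [p46], p47 ↦ [p44=p47].
For each subset V ⊆ X/∼, compute π^{-1}(V) ⊆ X and check whether π^{-1}(V) ∈ τ. V is open in τ_Q iff π^{-1}(V) ∈ τ.
  V = {}: π^{-1}(V) = ∅ ∈ τ ✓.
  V = {[p44=p47]}: π^{-1}(V) = {p44, p47} ∉ τ ✗.
  V = {[p45]}: π^{-1}(V) = {p45} ∉ τ ✗.
  V = {[p44=p47], [p45]}: π^{-1}(V) = {p44, p45, p47} ∉ τ ✗.
  V = {[p46]}: π^{-1}(V) = {p46} ∉ τ ✗.
  V = {[p44=p47], [p46]}: π^{-1}(V) = {p44, p46, p47} ∉ τ ✗.
  V = {[p45], [p46]}: π^{-1}(V) = {p45, p46} ∈ τ ✓.
  V = {[p44=p47], [p45], [p46]}: π^{-1}(V) = {p44, p45, p46, p47} ∈ τ ✓.
Open sets in the quotient: τ_Q = {{}, {[p45], [p46]}, {[p44=p47], [p45], [p46]}} (3 elements).


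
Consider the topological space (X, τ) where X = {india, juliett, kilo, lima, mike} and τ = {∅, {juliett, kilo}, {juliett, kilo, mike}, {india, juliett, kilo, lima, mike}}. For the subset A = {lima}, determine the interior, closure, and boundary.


int(A) = ∅, cl(A) = {india, lima}, ∂A = {india, lima}.

Closed sets in (X, τ) are complements of opens:
  closed(X, τ) = {∅, {india, lima}, {india, lima, mike}, {india, juliett, kilo, lima, mike}}.
int(A) = ⋃ {U ∈ τ : U ⊆ A}. Opens contained in A: ∅.
Taking the union of these: int(A) = ∅.
cl(A) = ⋂ {C closed : A ⊆ C}. Closed sets containing A: {india, lima}, {india, lima, mike}, {india, juliett, kilo, lima, mike}.
Intersecting these: cl(A) = {india, lima}.
∂A = cl(A) ∖ int(A) = {india, lima} ∖ ∅ = {india, lima}.


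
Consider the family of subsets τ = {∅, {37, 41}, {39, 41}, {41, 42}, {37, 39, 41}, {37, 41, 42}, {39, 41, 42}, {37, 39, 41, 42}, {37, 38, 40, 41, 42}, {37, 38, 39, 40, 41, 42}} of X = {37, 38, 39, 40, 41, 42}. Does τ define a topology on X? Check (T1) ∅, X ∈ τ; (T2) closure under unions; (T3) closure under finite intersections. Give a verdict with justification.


τ is NOT a topology on X.

Axiom (T1): ∅ ∈ τ? Yes; X ∈ τ? Yes.
Axiom (T2/T3): check pairwise unions and intersections of members of τ.
Counterexample for (T3): {37, 41} ∩ {39, 41} = {41} ∉ τ. Therefore τ is NOT a topology.


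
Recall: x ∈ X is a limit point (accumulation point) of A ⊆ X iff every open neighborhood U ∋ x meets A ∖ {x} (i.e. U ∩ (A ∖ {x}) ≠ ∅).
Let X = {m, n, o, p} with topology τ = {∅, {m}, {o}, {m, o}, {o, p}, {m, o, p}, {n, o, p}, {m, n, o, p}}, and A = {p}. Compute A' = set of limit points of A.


A' = {n}

For each x ∈ X, list the open sets U ∈ τ with x ∈ U, then check whether U ∩ (A ∖ {x}) ≠ ∅ for every such U.
  x = m: open {m} ∋ x has {m} ∩ (A ∖ {m}) = ∅, so x is NOT a limit point.
  x = n: opens ∋ x are {n, o, p}, {m, n, o, p}; each meets A ∖ {n}, so x IS a limit point.
  x = o: open {o} ∋ x has {o} ∩ (A ∖ {o}) = ∅, so x is NOT a limit point.
  x = p: open {o, p} ∋ x has {o, p} ∩ (A ∖ {p}) = ∅, so x is NOT a limit point.
Collecting: A' = {n}.


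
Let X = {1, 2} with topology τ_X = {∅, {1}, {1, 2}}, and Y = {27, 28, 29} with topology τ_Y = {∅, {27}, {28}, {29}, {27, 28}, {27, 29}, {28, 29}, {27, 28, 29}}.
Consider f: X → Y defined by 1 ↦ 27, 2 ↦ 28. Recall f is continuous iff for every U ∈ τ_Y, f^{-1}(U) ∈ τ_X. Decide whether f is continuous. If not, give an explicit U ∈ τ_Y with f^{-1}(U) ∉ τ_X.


f is NOT continuous.

Compute f^{-1}(U) for each U ∈ τ_Y:
  U = ∅: f^{-1}(U) = ∅ ∈ τ_X ✓.
  U = {27}: f^{-1}(U) = {1} ∈ τ_X ✓.
  U = {28}: f^{-1}(U) = {2} ∉ τ_X ✗.
  U = {29}: f^{-1}(U) = ∅ ∈ τ_X ✓.
  U = {27, 28}: f^{-1}(U) = {1, 2} ∈ τ_X ✓.
  U = {27, 29}: f^{-1}(U) = {1} ∈ τ_X ✓.
  U = {28, 29}: f^{-1}(U) = {2} ∉ τ_X ✗.
  U = {27, 28, 29}: f^{-1}(U) = {1, 2} ∈ τ_X ✓.
Found U = {28} with f^{-1}(U) = {2} not in τ_X. Therefore f is NOT continuous.


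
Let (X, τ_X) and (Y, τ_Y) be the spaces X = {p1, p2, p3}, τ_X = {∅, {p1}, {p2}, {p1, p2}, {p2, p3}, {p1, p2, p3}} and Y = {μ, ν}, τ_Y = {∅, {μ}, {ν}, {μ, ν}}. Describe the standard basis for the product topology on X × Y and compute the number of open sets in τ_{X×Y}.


Basis B = {∅ × ∅, {p1} × {μ}, {p1} × {ν}, {p2} × {μ}, {p2} × {ν}, {p1} × {μ, ν}, {p1, p2} × {μ}, {p1, p2} × {ν}, {p2} × {μ, ν}, {p2, p3} × {μ}, {p2, p3} × {ν}, {p1, p2, p3} × {μ}, {p1, p2, p3} × {ν}, {p1, p2} × {μ, ν}, {p2, p3} × {μ, ν}, {p1, p2, p3} × {μ, ν}}; |τ_{X×Y}| = 36.

Enumerate products U × V with U ∈ τ_X, V ∈ τ_Y (deduplicated):
  ∅ × ∅ = {} (∅)
  {p1} × {μ} = {(p1,μ)}
  {p1} × {ν} = {(p1,ν)}
  {p2} × {μ} = {(p2,μ)}
  {p2} × {ν} = {(p2,ν)}
  {p1} × {μ, ν} = {(p1,μ), (p1,ν)}
  {p1, p2} × {μ} = {(p1,μ), (p2,μ)}
  {p1, p2} × {ν} = {(p1,ν), (p2,ν)}
  {p2} × {μ, ν} = {(p2,μ), (p2,ν)}
  {p2, p3} × {μ} = {(p2,μ), (p3,μ)}
  {p2, p3} × {ν} = {(p2,ν), (p3,ν)}
  {p1, p2, p3} × {μ} = {(p1,μ), (p2,μ), (p3,μ)}
  {p1, p2, p3} × {ν} = {(p1,ν), (p2,ν), (p3,ν)}
  {p1, p2} × {μ, ν} = {(p1,μ), (p1,ν), (p2,μ), (p2,ν)}
  {p2, p3} × {μ, ν} = {(p2,μ), (p2,ν), (p3,μ), (p3,ν)}
  {p1, p2, p3} × {μ, ν} = {(p1,μ), (p1,ν), (p2,μ), (p2,ν), (p3,μ), (p3,ν)}
These 16 distinct sets form the basis B.
Close under arbitrary unions to get τ_{X×Y}; counting gives |τ_{X×Y}| = 36.


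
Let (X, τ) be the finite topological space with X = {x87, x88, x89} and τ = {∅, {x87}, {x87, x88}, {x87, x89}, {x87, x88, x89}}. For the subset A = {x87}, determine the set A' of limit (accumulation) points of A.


A' = {x88, x89}

For each x ∈ X, list the open sets U ∈ τ with x ∈ U, then check whether U ∩ (A ∖ {x}) ≠ ∅ for every such U.
  x = x87: open {x87} ∋ x has {x87} ∩ (A ∖ {x87}) = ∅, so x is NOT a limit point.
  x = x88: opens ∋ x are {x87, x88}, {x87, x88, x89}; each meets A ∖ {x88}, so x IS a limit point.
  x = x89: opens ∋ x are {x87, x89}, {x87, x88, x89}; each meets A ∖ {x89}, so x IS a limit point.
Collecting: A' = {x88, x89}.


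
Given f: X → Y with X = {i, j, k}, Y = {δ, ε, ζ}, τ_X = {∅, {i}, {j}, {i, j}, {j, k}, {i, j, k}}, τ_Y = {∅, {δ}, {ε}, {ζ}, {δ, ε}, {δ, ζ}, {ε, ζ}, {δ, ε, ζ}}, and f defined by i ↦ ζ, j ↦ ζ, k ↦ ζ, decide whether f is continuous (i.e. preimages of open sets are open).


f IS continuous.

Compute f^{-1}(U) for each U ∈ τ_Y:
  U = ∅: f^{-1}(U) = ∅ ∈ τ_X ✓.
  U = {δ}: f^{-1}(U) = ∅ ∈ τ_X ✓.
  U = {ε}: f^{-1}(U) = ∅ ∈ τ_X ✓.
  U = {ζ}: f^{-1}(U) = {i, j, k} ∈ τ_X ✓.
  U = {δ, ε}: f^{-1}(U) = ∅ ∈ τ_X ✓.
  U = {δ, ζ}: f^{-1}(U) = {i, j, k} ∈ τ_X ✓.
  U = {ε, ζ}: f^{-1}(U) = {i, j, k} ∈ τ_X ✓.
  U = {δ, ε, ζ}: f^{-1}(U) = {i, j, k} ∈ τ_X ✓.
Every preimage lies in τ_X, so f IS continuous.


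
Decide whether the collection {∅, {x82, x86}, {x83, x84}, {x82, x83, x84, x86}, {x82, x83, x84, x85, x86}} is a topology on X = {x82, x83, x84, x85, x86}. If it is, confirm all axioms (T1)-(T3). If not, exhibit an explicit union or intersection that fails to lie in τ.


τ IS a topology on X.

Axiom (T1): ∅ ∈ τ? Yes; X ∈ τ? Yes.
Axiom (T2/T3): check pairwise unions and intersections of members of τ.
All pairwise intersections and unions checked — each lies in τ. Therefore τ satisfies (T1), (T2), (T3): it IS a topology on X.


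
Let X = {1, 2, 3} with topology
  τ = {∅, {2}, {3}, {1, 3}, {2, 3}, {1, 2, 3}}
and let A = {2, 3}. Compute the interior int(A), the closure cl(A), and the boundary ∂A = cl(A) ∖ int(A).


int(A) = {2, 3}, cl(A) = {1, 2, 3}, ∂A = {1}.

Closed sets in (X, τ) are complements of opens:
  closed(X, τ) = {∅, {1}, {2}, {1, 2}, {1, 3}, {1, 2, 3}}.
int(A) = ⋃ {U ∈ τ : U ⊆ A}. Opens contained in A: ∅, {2}, {3}, {2, 3}.
Taking the union of these: int(A) = {2, 3}.
cl(A) = ⋂ {C closed : A ⊆ C}. Closed sets containing A: {1, 2, 3}.
Intersecting these: cl(A) = {1, 2, 3}.
∂A = cl(A) ∖ int(A) = {1, 2, 3} ∖ {2, 3} = {1}.


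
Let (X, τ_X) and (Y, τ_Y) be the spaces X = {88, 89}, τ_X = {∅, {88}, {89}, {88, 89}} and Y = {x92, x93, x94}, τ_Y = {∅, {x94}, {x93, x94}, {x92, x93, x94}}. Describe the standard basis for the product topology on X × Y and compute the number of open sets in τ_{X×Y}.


Basis B = {∅ × ∅, {88} × {x94}, {89} × {x94}, {88} × {x93, x94}, {88, 89} × {x94}, {89} × {x93, x94}, {88} × {x92, x93, x94}, {89} × {x92, x93, x94}, {88, 89} × {x93, x94}, {88, 89} × {x92, x93, x94}}; |τ_{X×Y}| = 16.

Enumerate products U × V with U ∈ τ_X, V ∈ τ_Y (deduplicated):
  ∅ × ∅ = {} (∅)
  {88} × {x94} = {(88,x94)}
  {89} × {x94} = {(89,x94)}
  {88} × {x93, x94} = {(88,x93), (88,x94)}
  {88, 89} × {x94} = {(88,x94), (89,x94)}
  {89} × {x93, x94} = {(89,x93), (89,x94)}
  {88} × {x92, x93, x94} = {(88,x92), (88,x93), (88,x94)}
  {89} × {x92, x93, x94} = {(89,x92), (89,x93), (89,x94)}
  {88, 89} × {x93, x94} = {(88,x93), (88,x94), (89,x93), (89,x94)}
  {88, 89} × {x92, x93, x94} = {(88,x92), (88,x93), (88,x94), (89,x92), (89,x93), (89,x94)}
These 10 distinct sets form the basis B.
Close under arbitrary unions to get τ_{X×Y}; counting gives |τ_{X×Y}| = 16.


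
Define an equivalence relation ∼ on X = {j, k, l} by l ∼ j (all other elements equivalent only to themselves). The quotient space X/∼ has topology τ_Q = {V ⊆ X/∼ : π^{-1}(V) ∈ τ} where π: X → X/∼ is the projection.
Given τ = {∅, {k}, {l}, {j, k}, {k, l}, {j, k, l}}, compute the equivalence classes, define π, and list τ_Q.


X/∼ = {[j=l], [k]}; |τ_Q| = 3.

Equivalence classes: [j=l], [k].
Quotient map π: X → X/∼ sends j ↦ [j=l], k ↦ [k], l ↦ [j=l].
For each subset V ⊆ X/∼, compute π^{-1}(V) ⊆ X and check whether π^{-1}(V) ∈ τ. V is open in τ_Q iff π^{-1}(V) ∈ τ.
  V = {}: π^{-1}(V) = ∅ ∈ τ ✓.
  V = {[j=l]}: π^{-1}(V) = {j, l} ∉ τ ✗.
  V = {[k]}: π^{-1}(V) = {k} ∈ τ ✓.
  V = {[j=l], [k]}: π^{-1}(V) = {j, k, l} ∈ τ ✓.
Open sets in the quotient: τ_Q = {{}, {[k]}, {[j=l], [k]}} (3 elements).


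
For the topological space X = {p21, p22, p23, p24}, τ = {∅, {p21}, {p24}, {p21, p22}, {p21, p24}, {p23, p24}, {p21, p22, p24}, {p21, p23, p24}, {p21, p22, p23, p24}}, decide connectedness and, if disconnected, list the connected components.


(X, τ) is disconnected; components = [{p21, p22}, {p23, p24}].

Find clopen sets (U ∈ τ with X ∖ U ∈ τ):
  U = ∅, X ∖ U = {p21, p22, p23, p24} — both open, so U is clopen.
  U = {p21, p22}, X ∖ U = {p23, p24} — both open, so U is clopen.
  U = {p23, p24}, X ∖ U = {p21, p22} — both open, so U is clopen.
  U = {p21, p22, p23, p24}, X ∖ U = ∅ — both open, so U is clopen.
Nontrivial clopen(s) exist: e.g. {p23, p24}. So (X, τ) is disconnected.
Compute connected components by grouping points that agree on all clopens:
  component: {p21, p22}
  component: {p23, p24}


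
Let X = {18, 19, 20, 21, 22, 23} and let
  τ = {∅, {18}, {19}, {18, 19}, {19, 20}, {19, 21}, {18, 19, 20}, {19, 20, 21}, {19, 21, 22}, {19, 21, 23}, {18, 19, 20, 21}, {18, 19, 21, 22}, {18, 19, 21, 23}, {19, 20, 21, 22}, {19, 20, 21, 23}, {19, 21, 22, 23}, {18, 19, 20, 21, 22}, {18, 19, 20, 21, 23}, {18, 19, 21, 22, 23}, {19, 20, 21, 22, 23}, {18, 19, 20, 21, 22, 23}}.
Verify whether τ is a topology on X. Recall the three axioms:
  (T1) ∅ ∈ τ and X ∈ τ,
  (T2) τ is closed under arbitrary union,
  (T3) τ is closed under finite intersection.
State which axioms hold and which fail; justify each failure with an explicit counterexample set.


τ is NOT a topology on X.

Axiom (T1): ∅ ∈ τ? Yes; X ∈ τ? Yes.
Axiom (T2/T3): check pairwise unions and intersections of members of τ.
Counterexample for (T2): {18} ∪ {19, 21} = {18, 19, 21} ∉ τ. Therefore τ is NOT a topology.


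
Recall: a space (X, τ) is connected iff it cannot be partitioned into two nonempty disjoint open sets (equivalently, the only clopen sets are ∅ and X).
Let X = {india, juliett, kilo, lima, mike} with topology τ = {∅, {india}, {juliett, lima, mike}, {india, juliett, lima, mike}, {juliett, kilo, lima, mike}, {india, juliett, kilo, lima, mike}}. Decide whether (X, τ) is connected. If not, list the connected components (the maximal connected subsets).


(X, τ) is disconnected; components = [{india}, {juliett, kilo, lima, mike}].

Find clopen sets (U ∈ τ with X ∖ U ∈ τ):
  U = ∅, X ∖ U = {india, juliett, kilo, lima, mike} — both open, so U is clopen.
  U = {india}, X ∖ U = {juliett, kilo, lima, mike} — both open, so U is clopen.
  U = {juliett, kilo, lima, mike}, X ∖ U = {india} — both open, so U is clopen.
  U = {india, juliett, kilo, lima, mike}, X ∖ U = ∅ — both open, so U is clopen.
Nontrivial clopen(s) exist: e.g. {india}. So (X, τ) is disconnected.
Compute connected components by grouping points that agree on all clopens:
  component: {india}
  component: {juliett, kilo, lima, mike}


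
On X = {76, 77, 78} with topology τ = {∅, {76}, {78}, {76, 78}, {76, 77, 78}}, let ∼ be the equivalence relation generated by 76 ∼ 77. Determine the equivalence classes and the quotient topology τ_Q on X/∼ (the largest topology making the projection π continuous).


X/∼ = {[76=77], [78]}; |τ_Q| = 3.

Equivalence classes: [76=77], [78].
Quotient map π: X → X/∼ sends 76 ↦ [76=77], 77 ↦ [76=77], 78 ↦ [78].
For each subset V ⊆ X/∼, compute π^{-1}(V) ⊆ X and check whether π^{-1}(V) ∈ τ. V is open in τ_Q iff π^{-1}(V) ∈ τ.
  V = {}: π^{-1}(V) = ∅ ∈ τ ✓.
  V = {[76=77]}: π^{-1}(V) = {76, 77} ∉ τ ✗.
  V = {[78]}: π^{-1}(V) = {78} ∈ τ ✓.
  V = {[76=77], [78]}: π^{-1}(V) = {76, 77, 78} ∈ τ ✓.
Open sets in the quotient: τ_Q = {{}, {[78]}, {[76=77], [78]}} (3 elements).


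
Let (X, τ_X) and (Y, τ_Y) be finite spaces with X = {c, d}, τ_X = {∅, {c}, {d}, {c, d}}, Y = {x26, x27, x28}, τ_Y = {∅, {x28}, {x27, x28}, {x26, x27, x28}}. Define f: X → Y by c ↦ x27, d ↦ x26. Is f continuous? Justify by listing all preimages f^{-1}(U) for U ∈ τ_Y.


f IS continuous.

Compute f^{-1}(U) for each U ∈ τ_Y:
  U = ∅: f^{-1}(U) = ∅ ∈ τ_X ✓.
  U = {x28}: f^{-1}(U) = ∅ ∈ τ_X ✓.
  U = {x27, x28}: f^{-1}(U) = {c} ∈ τ_X ✓.
  U = {x26, x27, x28}: f^{-1}(U) = {c, d} ∈ τ_X ✓.
Every preimage lies in τ_X, so f IS continuous.


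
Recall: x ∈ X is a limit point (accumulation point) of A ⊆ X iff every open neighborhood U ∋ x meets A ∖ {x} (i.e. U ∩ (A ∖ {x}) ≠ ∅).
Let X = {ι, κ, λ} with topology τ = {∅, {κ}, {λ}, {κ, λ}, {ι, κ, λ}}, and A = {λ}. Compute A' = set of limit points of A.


A' = {ι}

For each x ∈ X, list the open sets U ∈ τ with x ∈ U, then check whether U ∩ (A ∖ {x}) ≠ ∅ for every such U.
  x = ι: opens ∋ x are {ι, κ, λ}; each meets A ∖ {ι}, so x IS a limit point.
  x = κ: open {κ} ∋ x has {κ} ∩ (A ∖ {κ}) = ∅, so x is NOT a limit point.
  x = λ: open {λ} ∋ x has {λ} ∩ (A ∖ {λ}) = ∅, so x is NOT a limit point.
Collecting: A' = {ι}.


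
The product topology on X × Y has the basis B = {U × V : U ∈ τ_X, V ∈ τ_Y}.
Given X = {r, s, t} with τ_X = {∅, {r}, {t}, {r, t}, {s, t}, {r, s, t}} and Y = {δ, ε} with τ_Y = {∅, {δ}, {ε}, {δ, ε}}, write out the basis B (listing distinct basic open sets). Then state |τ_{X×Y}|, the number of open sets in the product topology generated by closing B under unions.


Basis B = {∅ × ∅, {r} × {δ}, {r} × {ε}, {t} × {δ}, {t} × {ε}, {r} × {δ, ε}, {r, t} × {δ}, {r, t} × {ε}, {s, t} × {δ}, {s, t} × {ε}, {t} × {δ, ε}, {r, s, t} × {δ}, {r, s, t} × {ε}, {r, t} × {δ, ε}, {s, t} × {δ, ε}, {r, s, t} × {δ, ε}}; |τ_{X×Y}| = 36.

Enumerate products U × V with U ∈ τ_X, V ∈ τ_Y (deduplicated):
  ∅ × ∅ = {} (∅)
  {r} × {δ} = {(r,δ)}
  {r} × {ε} = {(r,ε)}
  {t} × {δ} = {(t,δ)}
  {t} × {ε} = {(t,ε)}
  {r} × {δ, ε} = {(r,δ), (r,ε)}
  {r, t} × {δ} = {(r,δ), (t,δ)}
  {r, t} × {ε} = {(r,ε), (t,ε)}
  {s, t} × {δ} = {(s,δ), (t,δ)}
  {s, t} × {ε} = {(s,ε), (t,ε)}
  {t} × {δ, ε} = {(t,δ), (t,ε)}
  {r, s, t} × {δ} = {(r,δ), (s,δ), (t,δ)}
  {r, s, t} × {ε} = {(r,ε), (s,ε), (t,ε)}
  {r, t} × {δ, ε} = {(r,δ), (r,ε), (t,δ), (t,ε)}
  {s, t} × {δ, ε} = {(s,δ), (s,ε), (t,δ), (t,ε)}
  {r, s, t} × {δ, ε} = {(r,δ), (r,ε), (s,δ), (s,ε), (t,δ), (t,ε)}
These 16 distinct sets form the basis B.
Close under arbitrary unions to get τ_{X×Y}; counting gives |τ_{X×Y}| = 36.


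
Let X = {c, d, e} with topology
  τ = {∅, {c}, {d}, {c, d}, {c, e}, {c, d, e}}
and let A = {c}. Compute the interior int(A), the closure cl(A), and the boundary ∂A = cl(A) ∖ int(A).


int(A) = {c}, cl(A) = {c, e}, ∂A = {e}.

Closed sets in (X, τ) are complements of opens:
  closed(X, τ) = {∅, {d}, {e}, {c, e}, {d, e}, {c, d, e}}.
int(A) = ⋃ {U ∈ τ : U ⊆ A}. Opens contained in A: ∅, {c}.
Taking the union of these: int(A) = {c}.
cl(A) = ⋂ {C closed : A ⊆ C}. Closed sets containing A: {c, e}, {c, d, e}.
Intersecting these: cl(A) = {c, e}.
∂A = cl(A) ∖ int(A) = {c, e} ∖ {c} = {e}.


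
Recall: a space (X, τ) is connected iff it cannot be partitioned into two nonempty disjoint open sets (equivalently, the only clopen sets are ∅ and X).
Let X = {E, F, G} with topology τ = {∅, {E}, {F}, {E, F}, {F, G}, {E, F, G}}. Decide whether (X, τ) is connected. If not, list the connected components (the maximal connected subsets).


(X, τ) is disconnected; components = [{E}, {F, G}].

Find clopen sets (U ∈ τ with X ∖ U ∈ τ):
  U = ∅, X ∖ U = {E, F, G} — both open, so U is clopen.
  U = {E}, X ∖ U = {F, G} — both open, so U is clopen.
  U = {F, G}, X ∖ U = {E} — both open, so U is clopen.
  U = {E, F, G}, X ∖ U = ∅ — both open, so U is clopen.
Nontrivial clopen(s) exist: e.g. {F, G}. So (X, τ) is disconnected.
Compute connected components by grouping points that agree on all clopens:
  component: {E}
  component: {F, G}


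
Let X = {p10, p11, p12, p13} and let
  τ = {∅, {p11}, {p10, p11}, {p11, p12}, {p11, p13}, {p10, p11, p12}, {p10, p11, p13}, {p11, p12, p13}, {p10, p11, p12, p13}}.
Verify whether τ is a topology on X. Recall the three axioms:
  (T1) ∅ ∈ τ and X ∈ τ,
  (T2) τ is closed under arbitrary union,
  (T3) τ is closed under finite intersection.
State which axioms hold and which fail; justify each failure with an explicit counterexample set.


τ IS a topology on X.

Axiom (T1): ∅ ∈ τ? Yes; X ∈ τ? Yes.
Axiom (T2/T3): check pairwise unions and intersections of members of τ.
All pairwise intersections and unions checked — each lies in τ. Therefore τ satisfies (T1), (T2), (T3): it IS a topology on X.


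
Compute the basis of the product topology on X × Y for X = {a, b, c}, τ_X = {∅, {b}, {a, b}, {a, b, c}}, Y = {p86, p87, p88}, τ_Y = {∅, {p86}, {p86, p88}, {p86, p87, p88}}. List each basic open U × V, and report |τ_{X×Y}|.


Basis B = {∅ × ∅, {b} × {p86}, {a, b} × {p86}, {b} × {p86, p88}, {a, b, c} × {p86}, {b} × {p86, p87, p88}, {a, b} × {p86, p88}, {a, b} × {p86, p87, p88}, {a, b, c} × {p86, p88}, {a, b, c} × {p86, p87, p88}}; |τ_{X×Y}| = 20.

Enumerate products U × V with U ∈ τ_X, V ∈ τ_Y (deduplicated):
  ∅ × ∅ = {} (∅)
  {b} × {p86} = {(b,p86)}
  {a, b} × {p86} = {(a,p86), (b,p86)}
  {b} × {p86, p88} = {(b,p86), (b,p88)}
  {a, b, c} × {p86} = {(a,p86), (b,p86), (c,p86)}
  {b} × {p86, p87, p88} = {(b,p86), (b,p87), (b,p88)}
  {a, b} × {p86, p88} = {(a,p86), (a,p88), (b,p86), (b,p88)}
  {a, b} × {p86, p87, p88} = {(a,p86), (a,p87), (a,p88), (b,p86), (b,p87), (b,p88)}
  {a, b, c} × {p86, p88} = {(a,p86), (a,p88), (b,p86), (b,p88), (c,p86), (c,p88)}
  {a, b, c} × {p86, p87, p88} = {(a,p86), (a,p87), (a,p88), (b,p86), (b,p87), (b,p88), (c,p86), (c,p87), (c,p88)}
These 10 distinct sets form the basis B.
Close under arbitrary unions to get τ_{X×Y}; counting gives |τ_{X×Y}| = 20.
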